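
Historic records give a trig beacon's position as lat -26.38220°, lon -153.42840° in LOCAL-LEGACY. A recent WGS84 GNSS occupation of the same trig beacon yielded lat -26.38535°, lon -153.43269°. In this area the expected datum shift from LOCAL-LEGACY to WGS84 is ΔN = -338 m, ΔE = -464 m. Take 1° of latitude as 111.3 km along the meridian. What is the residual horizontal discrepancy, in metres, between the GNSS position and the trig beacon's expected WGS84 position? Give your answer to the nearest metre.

Observed coordinate differences: Δφ = -0.00315°, Δλ = -0.00429°.
Converting to metres (1° lat = 111300 m, cos φ = 0.895850): observed ΔN = -350.6 m, observed ΔE = -427.7 m.
Subtracting the expected shift leaves a residual of -350.6 − (-338) = -12.6 m north and -427.7 − (-464) = 36.3 m east.
Residual distance = √((-12.6)² + 36.3²) = 38.4 m.

38 m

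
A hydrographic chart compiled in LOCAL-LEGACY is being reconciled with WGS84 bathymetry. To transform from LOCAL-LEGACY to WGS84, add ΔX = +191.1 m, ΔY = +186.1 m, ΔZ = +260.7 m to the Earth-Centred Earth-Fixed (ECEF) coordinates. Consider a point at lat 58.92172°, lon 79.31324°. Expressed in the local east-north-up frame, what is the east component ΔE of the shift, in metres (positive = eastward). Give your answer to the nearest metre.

The local east axis at (φ, λ) is (−sin λ, cos λ, 0), so ΔE = −sin(79.31324°)·191.1 + cos(79.31324°)·186.1 = -153.28 m.

ΔE = -153 m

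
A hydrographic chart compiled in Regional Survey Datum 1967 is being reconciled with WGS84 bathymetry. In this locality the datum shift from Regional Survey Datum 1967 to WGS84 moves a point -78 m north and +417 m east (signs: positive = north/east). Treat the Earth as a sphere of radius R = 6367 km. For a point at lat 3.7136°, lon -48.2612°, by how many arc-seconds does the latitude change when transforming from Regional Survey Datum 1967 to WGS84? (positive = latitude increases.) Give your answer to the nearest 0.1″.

On a sphere of radius R, 1 rad of latitude = R, so Δφ = ΔN / R = -78.0 / 6367000 = -1.2251e-05 rad = -2.527″.

Δφ = -2.5″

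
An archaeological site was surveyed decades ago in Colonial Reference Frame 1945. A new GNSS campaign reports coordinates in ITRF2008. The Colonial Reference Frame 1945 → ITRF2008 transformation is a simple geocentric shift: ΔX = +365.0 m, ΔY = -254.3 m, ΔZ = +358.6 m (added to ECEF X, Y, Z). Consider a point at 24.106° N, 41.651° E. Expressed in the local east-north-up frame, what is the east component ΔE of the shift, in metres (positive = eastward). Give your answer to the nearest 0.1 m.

ΔE = -432.6 m

The local east axis at (φ, λ) is (−sin λ, cos λ, 0), so ΔE = −sin(41.651°)·365.0 + cos(41.651°)·(-254.3) = -432.59 m.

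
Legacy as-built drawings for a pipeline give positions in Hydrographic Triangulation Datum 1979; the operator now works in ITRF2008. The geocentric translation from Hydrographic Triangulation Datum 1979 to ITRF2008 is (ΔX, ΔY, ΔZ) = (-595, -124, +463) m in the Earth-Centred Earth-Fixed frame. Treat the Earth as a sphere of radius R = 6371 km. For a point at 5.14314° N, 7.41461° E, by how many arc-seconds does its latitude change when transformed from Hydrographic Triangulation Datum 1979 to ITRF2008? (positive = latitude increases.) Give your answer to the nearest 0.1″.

sin φ = 0.089644, cos φ = 0.995974, sin λ = 0.129048, cos λ = 0.991638.
North component: ΔN = −sin φ cos λ·ΔX − sin φ sin λ·ΔY + cos φ·ΔZ = −(0.089644)(0.991638)(-595) − (0.089644)(0.129048)(-124) + (0.995974)(463) = 515.46 m.
1° of latitude spans πR/180 = 111195 m, so Δφ = 515.46 / 111195 × 3600 = 16.688″.

Δφ = 16.7″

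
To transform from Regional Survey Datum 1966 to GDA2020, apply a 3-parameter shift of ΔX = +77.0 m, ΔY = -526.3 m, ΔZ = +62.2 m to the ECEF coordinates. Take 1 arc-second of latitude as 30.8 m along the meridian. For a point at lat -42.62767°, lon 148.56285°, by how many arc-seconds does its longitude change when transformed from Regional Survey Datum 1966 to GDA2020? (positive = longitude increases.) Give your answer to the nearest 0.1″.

Δλ = 18.0″

sin φ = -0.677231, cos φ = 0.735770, sin λ = 0.521563, cos λ = -0.853213.
East component: ΔE = −sin λ·ΔX + cos λ·ΔY = −(0.521563)(77.0) + (-0.853213)(-526.3) = 408.89 m.
1° of latitude spans 3600 × 30.80 = 110880 m; at latitude φ, 1° of longitude spans that × cos φ = 81582.2 m, so Δλ = 408.89 / 81582.2 × 3600 = 18.043″.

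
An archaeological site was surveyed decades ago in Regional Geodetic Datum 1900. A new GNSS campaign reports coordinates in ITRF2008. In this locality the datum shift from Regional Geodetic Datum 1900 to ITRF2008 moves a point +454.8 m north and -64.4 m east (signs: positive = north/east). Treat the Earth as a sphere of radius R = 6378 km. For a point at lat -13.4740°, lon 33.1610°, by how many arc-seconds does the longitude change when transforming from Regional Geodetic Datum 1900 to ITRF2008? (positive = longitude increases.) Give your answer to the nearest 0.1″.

Δλ = -2.1″

At latitude -13.4740°, cos φ = 0.972476.
One radian of longitude at latitude φ spans R cos φ, so Δλ = ΔE / (R cos φ) = -64.4 / (6378000 × 0.972476) = -1.0383e-05 rad = -2.142″.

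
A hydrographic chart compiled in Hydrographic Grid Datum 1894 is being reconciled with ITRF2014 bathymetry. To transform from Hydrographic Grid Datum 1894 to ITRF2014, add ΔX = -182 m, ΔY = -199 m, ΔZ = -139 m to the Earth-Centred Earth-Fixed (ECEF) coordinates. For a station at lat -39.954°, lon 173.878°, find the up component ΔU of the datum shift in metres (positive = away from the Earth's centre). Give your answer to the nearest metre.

At φ = -39.954°, λ = 173.878°: sin φ = -0.642172, cos φ = 0.766560, sin λ = 0.106646, cos λ = -0.994297.
ΔU = cos φ cos λ·ΔX + cos φ sin λ·ΔY + sin φ·ΔZ = (0.766560)(-0.994297)(-182) + (0.766560)(0.106646)(-199) + (-0.642172)(-139) = 211.71 m.

ΔU = 212 m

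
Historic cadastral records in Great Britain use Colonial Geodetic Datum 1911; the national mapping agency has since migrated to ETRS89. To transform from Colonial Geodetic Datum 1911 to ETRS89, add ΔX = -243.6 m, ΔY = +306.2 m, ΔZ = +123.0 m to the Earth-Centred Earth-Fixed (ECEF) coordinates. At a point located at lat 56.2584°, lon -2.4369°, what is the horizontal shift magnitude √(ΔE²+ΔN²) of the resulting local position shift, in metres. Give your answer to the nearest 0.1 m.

408.2 m

The local east axis at (φ, λ) is (−sin λ, cos λ, 0), so ΔE = −sin(-2.4369°)·(-243.6) + cos(-2.4369°)·306.2 = 295.57 m.
The local north axis is (−sin φ cos λ, −sin φ sin λ, cos φ), giving ΔN = 202.383 + 10.826 + 68.320 = 281.53 m.
Horizontal magnitude = √(ΔE² + ΔN²) = √(295.57² + 281.53²) = 408.19 m.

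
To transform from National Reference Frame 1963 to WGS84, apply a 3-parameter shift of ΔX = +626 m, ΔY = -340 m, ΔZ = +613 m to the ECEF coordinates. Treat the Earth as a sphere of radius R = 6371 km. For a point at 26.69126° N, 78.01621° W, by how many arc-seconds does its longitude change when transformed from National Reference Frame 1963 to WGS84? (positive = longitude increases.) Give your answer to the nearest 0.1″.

Δλ = 19.6″

sin φ = 0.449183, cos φ = 0.893440, sin λ = -0.978206, cos λ = 0.207635.
East component: ΔE = −sin λ·ΔX + cos λ·ΔY = −(-0.978206)(626) + (0.207635)(-340) = 541.76 m.
1° of latitude spans πR/180 = 111195 m; at latitude φ, 1° of longitude spans that × cos φ = 99346.0 m, so Δλ = 541.76 / 99346.0 × 3600 = 19.632″.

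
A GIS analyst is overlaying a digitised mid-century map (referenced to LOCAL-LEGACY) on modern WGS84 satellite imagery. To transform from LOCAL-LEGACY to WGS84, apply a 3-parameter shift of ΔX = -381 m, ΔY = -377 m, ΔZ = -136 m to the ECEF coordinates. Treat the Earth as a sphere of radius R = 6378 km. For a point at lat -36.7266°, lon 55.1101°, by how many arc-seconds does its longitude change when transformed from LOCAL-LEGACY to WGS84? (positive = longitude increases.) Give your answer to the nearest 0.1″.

sin φ = -0.597997, cos φ = 0.801498, sin λ = 0.820253, cos λ = 0.572001.
East component: ΔE = −sin λ·ΔX + cos λ·ΔY = −(0.820253)(-381) + (0.572001)(-377) = 96.87 m.
1° of latitude spans πR/180 = 111317 m; at latitude φ, 1° of longitude spans that × cos φ = 89220.4 m, so Δλ = 96.87 / 89220.4 × 3600 = 3.909″.

Δλ = 3.9″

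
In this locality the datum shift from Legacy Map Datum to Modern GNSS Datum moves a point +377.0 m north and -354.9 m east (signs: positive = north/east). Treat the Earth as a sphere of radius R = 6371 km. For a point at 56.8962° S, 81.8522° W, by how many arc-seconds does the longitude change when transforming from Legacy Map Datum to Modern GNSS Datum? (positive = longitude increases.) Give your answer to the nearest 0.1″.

Δλ = -21.0″

At latitude -56.8962°, cos φ = 0.546158.
One radian of longitude at latitude φ spans R cos φ, so Δλ = ΔE / (R cos φ) = -354.9 / (6371000 × 0.546158) = -1.0200e-04 rad = -21.038″.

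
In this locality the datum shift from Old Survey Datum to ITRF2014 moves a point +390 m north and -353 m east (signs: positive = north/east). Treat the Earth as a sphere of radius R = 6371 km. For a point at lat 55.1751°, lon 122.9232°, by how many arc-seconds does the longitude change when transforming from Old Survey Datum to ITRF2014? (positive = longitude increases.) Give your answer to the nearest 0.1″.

Δλ = -20.0″

At latitude 55.1751°, cos φ = 0.571070.
One radian of longitude at latitude φ spans R cos φ, so Δλ = ΔE / (R cos φ) = -353.0 / (6371000 × 0.571070) = -9.7024e-05 rad = -20.013″.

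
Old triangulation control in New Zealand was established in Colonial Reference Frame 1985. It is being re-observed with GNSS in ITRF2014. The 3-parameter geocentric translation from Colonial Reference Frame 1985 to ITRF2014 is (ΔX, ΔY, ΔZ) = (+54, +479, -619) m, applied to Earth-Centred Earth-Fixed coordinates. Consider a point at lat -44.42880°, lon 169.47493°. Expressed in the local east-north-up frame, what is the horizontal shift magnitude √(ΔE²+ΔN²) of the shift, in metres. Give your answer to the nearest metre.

The local east axis at (φ, λ) is (−sin λ, cos λ, 0), so ΔE = −sin(169.47493°)·54 + cos(169.47493°)·479 = -480.80 m.
The local north axis is (−sin φ cos λ, −sin φ sin λ, cos φ), giving ΔN = -37.165 + 61.250 − 442.041 = -417.96 m.
Horizontal magnitude = √(ΔE² + ΔN²) = √((-480.80)² + (-417.96)²) = 637.07 m.

637 m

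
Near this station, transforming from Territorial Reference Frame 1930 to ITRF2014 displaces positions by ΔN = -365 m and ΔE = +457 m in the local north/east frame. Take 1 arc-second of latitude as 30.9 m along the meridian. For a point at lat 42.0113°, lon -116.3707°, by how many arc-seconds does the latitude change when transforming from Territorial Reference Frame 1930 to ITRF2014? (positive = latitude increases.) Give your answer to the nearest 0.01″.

1″ of latitude = 30.90 m, so Δφ = -365.0 / 30.90 = -11.812″.

Δφ = -11.81″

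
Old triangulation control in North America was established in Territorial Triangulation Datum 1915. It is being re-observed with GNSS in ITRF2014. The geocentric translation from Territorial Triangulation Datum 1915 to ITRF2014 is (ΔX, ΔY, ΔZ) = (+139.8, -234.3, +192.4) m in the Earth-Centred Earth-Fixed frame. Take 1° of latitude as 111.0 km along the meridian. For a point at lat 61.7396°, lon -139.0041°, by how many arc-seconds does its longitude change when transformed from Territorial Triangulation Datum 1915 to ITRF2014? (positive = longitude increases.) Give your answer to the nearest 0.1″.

sin φ = 0.880805, cos φ = 0.473480, sin λ = -0.656005, cos λ = -0.754757.
East component: ΔE = −sin λ·ΔX + cos λ·ΔY = −(-0.656005)(139.8) + (-0.754757)(-234.3) = 268.55 m.
1° of latitude spans 111000 m; at latitude φ, 1° of longitude spans that × cos φ = 52556.2 m, so Δλ = 268.55 / 52556.2 × 3600 = 18.395″.

Δλ = 18.4″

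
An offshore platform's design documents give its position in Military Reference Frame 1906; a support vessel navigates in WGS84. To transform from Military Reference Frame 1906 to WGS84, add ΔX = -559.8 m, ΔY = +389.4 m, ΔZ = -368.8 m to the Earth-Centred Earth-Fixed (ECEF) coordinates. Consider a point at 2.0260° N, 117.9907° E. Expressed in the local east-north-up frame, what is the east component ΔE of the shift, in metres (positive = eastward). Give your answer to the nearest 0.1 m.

The local east axis at (φ, λ) is (−sin λ, cos λ, 0), so ΔE = −sin(117.9907°)·(-559.8) + cos(117.9907°)·389.4 = 311.56 m.

ΔE = 311.6 m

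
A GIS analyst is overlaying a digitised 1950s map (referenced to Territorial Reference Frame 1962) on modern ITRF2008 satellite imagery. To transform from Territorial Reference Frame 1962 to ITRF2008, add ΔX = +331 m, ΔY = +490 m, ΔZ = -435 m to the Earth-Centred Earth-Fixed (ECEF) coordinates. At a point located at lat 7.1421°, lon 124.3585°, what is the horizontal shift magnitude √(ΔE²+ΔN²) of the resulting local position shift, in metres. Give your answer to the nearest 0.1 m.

716.0 m

The local east axis at (φ, λ) is (−sin λ, cos λ, 0), so ΔE = −sin(124.3585°)·331 + cos(124.3585°)·490 = -549.79 m.
The local north axis is (−sin φ cos λ, −sin φ sin λ, cos φ), giving ΔN = 23.226 − 50.292 − 431.625 = -458.69 m.
Horizontal magnitude = √(ΔE² + ΔN²) = √((-549.79)² + (-458.69)²) = 716.01 m.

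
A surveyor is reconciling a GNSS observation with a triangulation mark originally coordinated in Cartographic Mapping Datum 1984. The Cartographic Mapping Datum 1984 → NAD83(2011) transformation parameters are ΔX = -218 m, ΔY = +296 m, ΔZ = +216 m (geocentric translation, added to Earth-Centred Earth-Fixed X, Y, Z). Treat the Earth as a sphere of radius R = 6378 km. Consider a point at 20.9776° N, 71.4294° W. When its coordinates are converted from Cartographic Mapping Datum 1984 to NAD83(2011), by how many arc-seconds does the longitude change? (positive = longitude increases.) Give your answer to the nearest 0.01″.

sin φ = 0.358003, cos φ = 0.933720, sin λ = -0.947932, cos λ = 0.318473.
East component: ΔE = −sin λ·ΔX + cos λ·ΔY = −(-0.947932)(-218) + (0.318473)(296) = -112.38 m.
1° of latitude spans πR/180 = 111317 m; at latitude φ, 1° of longitude spans that × cos φ = 103939.1 m, so Δλ = -112.38 / 103939.1 × 3600 = -3.892″.

Δλ = -3.89″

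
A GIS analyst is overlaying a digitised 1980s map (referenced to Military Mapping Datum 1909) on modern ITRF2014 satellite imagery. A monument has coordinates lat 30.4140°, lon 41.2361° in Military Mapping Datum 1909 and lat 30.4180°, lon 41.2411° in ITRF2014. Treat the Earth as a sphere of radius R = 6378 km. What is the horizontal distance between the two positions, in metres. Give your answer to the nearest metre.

655 m

Δφ = 30.4180° − 30.4140° = +0.0040°; Δλ = 41.2411° − 41.2361° = +0.0050°.
1° along a meridian = πR/180 = 111317 m.
ΔN = Δφ × 111317 = 445.3 m; ΔE = Δλ × 111317 × cos(30.4140°) = +0.0050 × 111317 × 0.862390 = 480.0 m.
Distance = √(ΔE² + ΔN²) = √(480.0² + 445.3²) = 654.7 m.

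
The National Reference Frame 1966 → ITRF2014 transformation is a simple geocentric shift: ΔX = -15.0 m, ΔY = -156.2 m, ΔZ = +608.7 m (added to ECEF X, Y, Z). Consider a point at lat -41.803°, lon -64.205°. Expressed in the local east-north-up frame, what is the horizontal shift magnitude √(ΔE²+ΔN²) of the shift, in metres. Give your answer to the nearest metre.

At φ = -41.803°, λ = -64.205°: sin φ = -0.666572, cos φ = 0.745441, sin λ = -0.900357, cos λ = 0.435153.
ΔE = −sin λ·ΔX + cos λ·ΔY = −(-0.900357)·(-15.0) + (0.435153)·(-156.2) = -81.48 m.
ΔN = −sin φ cos λ·ΔX − sin φ sin λ·ΔY + cos φ·ΔZ = −(-0.666572)(0.435153)(-15.0) − (-0.666572)(-0.900357)(-156.2) + (0.745441)(608.7) = 543.14 m.
Horizontal magnitude = √(ΔE² + ΔN²) = √((-81.48)² + 543.14²) = 549.22 m.

549 m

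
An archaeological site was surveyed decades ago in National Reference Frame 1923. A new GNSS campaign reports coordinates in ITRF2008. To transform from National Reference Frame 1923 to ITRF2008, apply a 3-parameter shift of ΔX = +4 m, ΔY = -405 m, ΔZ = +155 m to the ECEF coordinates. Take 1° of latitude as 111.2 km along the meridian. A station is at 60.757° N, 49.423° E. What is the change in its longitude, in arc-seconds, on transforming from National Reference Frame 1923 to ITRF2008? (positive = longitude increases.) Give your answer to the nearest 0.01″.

Δλ = -17.66″

sin φ = 0.872556, cos φ = 0.488515, sin λ = 0.759532, cos λ = 0.650469.
East component: ΔE = −sin λ·ΔX + cos λ·ΔY = −(0.759532)(4) + (0.650469)(-405) = -266.48 m.
1° of latitude spans 111200 m; at latitude φ, 1° of longitude spans that × cos φ = 54322.8 m, so Δλ = -266.48 / 54322.8 × 3600 = -17.660″.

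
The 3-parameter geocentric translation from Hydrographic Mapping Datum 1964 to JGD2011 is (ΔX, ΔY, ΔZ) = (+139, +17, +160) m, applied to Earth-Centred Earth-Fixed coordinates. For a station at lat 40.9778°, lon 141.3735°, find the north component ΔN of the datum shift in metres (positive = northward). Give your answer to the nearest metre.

ΔN = 185 m

At φ = 40.9778°, λ = 141.3735°: sin φ = 0.655767, cos φ = 0.754964, sin λ = 0.624241, cos λ = -0.781232.
ΔN = −sin φ cos λ·ΔX − sin φ sin λ·ΔY + cos φ·ΔZ = −(0.655767)(-0.781232)(139) − (0.655767)(0.624241)(17) + (0.754964)(160) = 185.05 m.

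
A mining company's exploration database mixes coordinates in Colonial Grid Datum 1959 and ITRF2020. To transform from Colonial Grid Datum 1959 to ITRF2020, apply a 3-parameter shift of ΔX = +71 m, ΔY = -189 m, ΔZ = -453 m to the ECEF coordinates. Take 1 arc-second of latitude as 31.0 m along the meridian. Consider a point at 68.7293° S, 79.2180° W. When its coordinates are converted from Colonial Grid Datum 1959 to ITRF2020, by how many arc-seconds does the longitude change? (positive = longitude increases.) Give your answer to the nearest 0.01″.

Δλ = 3.06″

sin φ = -0.931877, cos φ = 0.362775, sin λ = -0.982346, cos λ = 0.187073.
East component: ΔE = −sin λ·ΔX + cos λ·ΔY = −(-0.982346)(71) + (0.187073)(-189) = 34.39 m.
1° of latitude spans 3600 × 31.00 = 111600 m; at latitude φ, 1° of longitude spans that × cos φ = 40485.7 m, so Δλ = 34.39 / 40485.7 × 3600 = 3.058″.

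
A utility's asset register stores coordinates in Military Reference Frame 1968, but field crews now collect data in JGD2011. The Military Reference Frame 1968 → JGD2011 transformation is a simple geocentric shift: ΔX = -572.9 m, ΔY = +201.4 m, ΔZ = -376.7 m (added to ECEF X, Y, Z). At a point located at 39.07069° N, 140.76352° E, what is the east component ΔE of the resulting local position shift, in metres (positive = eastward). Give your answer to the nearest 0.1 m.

The local east axis at (φ, λ) is (−sin λ, cos λ, 0), so ΔE = −sin(140.76352°)·(-572.9) + cos(140.76352°)·201.4 = 206.38 m.

ΔE = 206.4 m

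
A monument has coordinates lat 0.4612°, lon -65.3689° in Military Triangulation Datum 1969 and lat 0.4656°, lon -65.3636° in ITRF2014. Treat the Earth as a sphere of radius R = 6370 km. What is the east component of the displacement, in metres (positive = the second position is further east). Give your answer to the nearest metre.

Δφ = 0.4656° − 0.4612° = +0.0044°; Δλ = -65.3636° − -65.3689° = +0.0053°.
1° along a meridian = πR/180 = 111177 m.
ΔN = Δφ × 111177 = 489.2 m; ΔE = Δλ × 111177 × cos(0.4612°) = +0.0053 × 111177 × 0.999968 = 589.2 m.

ΔE = 589 m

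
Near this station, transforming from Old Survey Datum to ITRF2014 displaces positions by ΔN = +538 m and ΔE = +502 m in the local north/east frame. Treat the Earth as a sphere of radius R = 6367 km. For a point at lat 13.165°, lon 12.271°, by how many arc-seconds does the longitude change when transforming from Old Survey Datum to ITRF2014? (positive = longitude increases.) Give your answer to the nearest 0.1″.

At latitude 13.165°, cos φ = 0.973718.
One radian of longitude at latitude φ spans R cos φ, so Δλ = ΔE / (R cos φ) = 502.0 / (6367000 × 0.973718) = 8.0972e-05 rad = 16.702″.

Δλ = 16.7″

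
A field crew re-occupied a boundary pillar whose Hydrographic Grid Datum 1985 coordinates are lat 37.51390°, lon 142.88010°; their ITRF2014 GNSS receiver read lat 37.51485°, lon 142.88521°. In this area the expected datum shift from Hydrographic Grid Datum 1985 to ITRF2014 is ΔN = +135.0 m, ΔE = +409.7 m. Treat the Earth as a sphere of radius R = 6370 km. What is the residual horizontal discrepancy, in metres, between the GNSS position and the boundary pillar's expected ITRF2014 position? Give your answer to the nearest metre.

Observed coordinate differences: Δφ = +0.00095°, Δλ = +0.00511°.
Converting to metres (1° lat = 111177 m, cos φ = 0.793206): observed ΔN = 105.6 m, observed ΔE = 450.6 m.
Subtracting the expected shift leaves a residual of 105.6 − (135.0) = -29.4 m north and 450.6 − (409.7) = 40.9 m east.
Residual distance = √((-29.4)² + 40.9²) = 50.4 m.

50 m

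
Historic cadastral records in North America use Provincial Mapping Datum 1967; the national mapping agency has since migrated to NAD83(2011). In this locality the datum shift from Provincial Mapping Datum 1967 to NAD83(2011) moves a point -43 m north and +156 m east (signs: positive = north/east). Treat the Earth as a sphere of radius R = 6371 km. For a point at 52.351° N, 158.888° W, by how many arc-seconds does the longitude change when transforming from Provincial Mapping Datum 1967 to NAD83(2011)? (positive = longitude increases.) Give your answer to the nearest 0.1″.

Δλ = 8.3″

At latitude 52.351°, cos φ = 0.610823.
One radian of longitude at latitude φ spans R cos φ, so Δλ = ΔE / (R cos φ) = 156.0 / (6371000 × 0.610823) = 4.0087e-05 rad = 8.269″.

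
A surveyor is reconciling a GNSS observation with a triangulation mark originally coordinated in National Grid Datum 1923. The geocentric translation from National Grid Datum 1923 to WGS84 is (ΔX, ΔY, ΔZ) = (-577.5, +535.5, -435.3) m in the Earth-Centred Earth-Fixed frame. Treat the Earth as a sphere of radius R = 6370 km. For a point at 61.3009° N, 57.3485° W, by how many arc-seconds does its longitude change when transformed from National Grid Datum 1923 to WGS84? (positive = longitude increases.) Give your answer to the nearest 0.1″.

sin φ = 0.877154, cos φ = 0.480210, sin λ = -0.841968, cos λ = 0.539528.
East component: ΔE = −sin λ·ΔX + cos λ·ΔY = −(-0.841968)(-577.5) + (0.539528)(535.5) = -197.32 m.
1° of latitude spans πR/180 = 111177 m; at latitude φ, 1° of longitude spans that × cos φ = 53388.5 m, so Δλ = -197.32 / 53388.5 × 3600 = -13.305″.

Δλ = -13.3″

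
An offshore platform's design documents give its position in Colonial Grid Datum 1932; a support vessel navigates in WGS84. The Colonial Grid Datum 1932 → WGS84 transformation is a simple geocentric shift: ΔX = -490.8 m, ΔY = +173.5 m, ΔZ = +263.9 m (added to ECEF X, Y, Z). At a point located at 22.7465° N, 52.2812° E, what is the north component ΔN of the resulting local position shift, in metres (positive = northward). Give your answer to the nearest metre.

The local north axis is (−sin φ cos λ, −sin φ sin λ, cos φ), giving ΔN = 116.099 − 53.065 + 243.375 = 306.41 m.

ΔN = 306 m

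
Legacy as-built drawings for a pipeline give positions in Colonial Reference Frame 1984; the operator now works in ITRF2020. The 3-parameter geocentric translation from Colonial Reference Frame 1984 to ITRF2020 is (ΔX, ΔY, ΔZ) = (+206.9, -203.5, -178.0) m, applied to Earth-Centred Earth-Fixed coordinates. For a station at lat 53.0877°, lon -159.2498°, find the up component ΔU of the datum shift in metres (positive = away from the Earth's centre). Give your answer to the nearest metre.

ΔU = -215 m

At φ = 53.0877°, λ = -159.2498°: sin φ = 0.799556, cos φ = 0.600592, sin λ = -0.354294, cos λ = -0.935134.
ΔU = cos φ cos λ·ΔX + cos φ sin λ·ΔY + sin φ·ΔZ = (0.600592)(-0.935134)(206.9) + (0.600592)(-0.354294)(-203.5) + (0.799556)(-178.0) = -215.22 m.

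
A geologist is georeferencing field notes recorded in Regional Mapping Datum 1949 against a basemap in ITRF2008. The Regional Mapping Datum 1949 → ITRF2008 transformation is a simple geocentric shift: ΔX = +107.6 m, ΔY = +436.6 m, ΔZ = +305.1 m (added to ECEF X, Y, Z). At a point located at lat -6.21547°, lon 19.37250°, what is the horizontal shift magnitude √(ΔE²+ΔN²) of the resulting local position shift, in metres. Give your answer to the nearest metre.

500 m

The local east axis at (φ, λ) is (−sin λ, cos λ, 0), so ΔE = −sin(19.37250°)·107.6 + cos(19.37250°)·436.6 = 376.19 m.
The local north axis is (−sin φ cos λ, −sin φ sin λ, cos φ), giving ΔN = 10.990 + 15.680 + 303.307 = 329.98 m.
Horizontal magnitude = √(ΔE² + ΔN²) = √(376.19² + 329.98²) = 500.40 m.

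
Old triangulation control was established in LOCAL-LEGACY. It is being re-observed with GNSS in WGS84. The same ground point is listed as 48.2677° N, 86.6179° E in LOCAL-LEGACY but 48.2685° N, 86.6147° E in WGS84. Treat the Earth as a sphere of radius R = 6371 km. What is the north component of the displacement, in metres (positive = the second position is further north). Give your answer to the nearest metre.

ΔN = 89 m

Δφ = 48.2685° − 48.2677° = +0.0008°; Δλ = 86.6147° − 86.6179° = -0.0032°.
1° along a meridian = πR/180 = 111195 m.
ΔN = Δφ × 111195 = 89.0 m; ΔE = Δλ × 111195 × cos(48.2677°) = -0.0032 × 111195 × 0.665651 = -236.9 m.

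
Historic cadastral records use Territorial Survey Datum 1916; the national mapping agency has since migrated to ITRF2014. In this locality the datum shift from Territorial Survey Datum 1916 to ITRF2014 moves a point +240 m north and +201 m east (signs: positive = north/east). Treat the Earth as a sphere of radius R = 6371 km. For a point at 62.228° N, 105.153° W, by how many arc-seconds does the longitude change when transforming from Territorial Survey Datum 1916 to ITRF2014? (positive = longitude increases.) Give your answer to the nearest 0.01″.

Δλ = 13.97″

At latitude 62.228°, cos φ = 0.465954.
One radian of longitude at latitude φ spans R cos φ, so Δλ = ΔE / (R cos φ) = 201.0 / (6371000 × 0.465954) = 6.7709e-05 rad = 13.966″.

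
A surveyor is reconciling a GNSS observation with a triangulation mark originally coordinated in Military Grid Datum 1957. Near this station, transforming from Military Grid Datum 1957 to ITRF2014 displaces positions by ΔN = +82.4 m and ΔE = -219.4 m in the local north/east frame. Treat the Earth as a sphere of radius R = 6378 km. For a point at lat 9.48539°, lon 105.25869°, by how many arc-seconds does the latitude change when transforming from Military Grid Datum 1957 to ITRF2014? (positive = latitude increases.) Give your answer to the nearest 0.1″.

On a sphere of radius R, 1 rad of latitude = R, so Δφ = ΔN / R = 82.4 / 6378000 = 1.2919e-05 rad = 2.665″.

Δφ = 2.7″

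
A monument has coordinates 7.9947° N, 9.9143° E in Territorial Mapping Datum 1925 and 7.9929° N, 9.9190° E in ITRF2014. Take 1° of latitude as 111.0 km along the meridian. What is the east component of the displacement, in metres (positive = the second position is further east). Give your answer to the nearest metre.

Δφ = 7.9929° − 7.9947° = -0.0018°; Δλ = 9.9190° − 9.9143° = +0.0047°.
ΔN = Δφ × 111000 = -199.8 m; ΔE = Δλ × 111000 × cos(7.9947°) = +0.0047 × 111000 × 0.990281 = 516.6 m.

ΔE = 517 m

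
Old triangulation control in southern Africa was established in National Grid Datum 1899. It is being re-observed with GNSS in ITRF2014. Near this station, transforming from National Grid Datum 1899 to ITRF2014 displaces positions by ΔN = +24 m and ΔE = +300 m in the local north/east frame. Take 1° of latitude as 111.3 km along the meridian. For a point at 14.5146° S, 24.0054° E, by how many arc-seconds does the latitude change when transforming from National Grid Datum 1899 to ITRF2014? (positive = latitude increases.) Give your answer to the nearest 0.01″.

1° of latitude = 111.3 km, so Δφ = 24.0 / 111300 = 0.0002156° = 0.776″.

Δφ = 0.78″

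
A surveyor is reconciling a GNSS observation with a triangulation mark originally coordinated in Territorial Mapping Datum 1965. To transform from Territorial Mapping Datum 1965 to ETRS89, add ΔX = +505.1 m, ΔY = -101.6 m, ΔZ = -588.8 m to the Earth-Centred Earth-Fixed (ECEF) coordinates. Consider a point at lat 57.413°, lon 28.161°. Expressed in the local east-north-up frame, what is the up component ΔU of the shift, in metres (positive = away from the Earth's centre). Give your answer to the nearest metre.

ΔU = -282 m

At φ = 57.413°, λ = 28.161°: sin φ = 0.842575, cos φ = 0.538580, sin λ = 0.471951, cos λ = 0.881625.
ΔU = cos φ cos λ·ΔX + cos φ sin λ·ΔY + sin φ·ΔZ = (0.538580)(0.881625)(505.1) + (0.538580)(0.471951)(-101.6) + (0.842575)(-588.8) = -282.10 m.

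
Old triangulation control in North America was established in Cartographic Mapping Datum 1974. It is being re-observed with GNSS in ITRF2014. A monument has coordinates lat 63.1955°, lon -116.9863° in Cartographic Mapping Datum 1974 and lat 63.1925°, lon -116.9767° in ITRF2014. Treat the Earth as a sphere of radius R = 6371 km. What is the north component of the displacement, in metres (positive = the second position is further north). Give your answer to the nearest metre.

Δφ = 63.1925° − 63.1955° = -0.0030°; Δλ = -116.9767° − -116.9863° = +0.0096°.
1° along a meridian = πR/180 = 111195 m.
ΔN = Δφ × 111195 = -333.6 m; ΔE = Δλ × 111195 × cos(63.1955°) = +0.0096 × 111195 × 0.450948 = 481.4 m.

ΔN = -334 m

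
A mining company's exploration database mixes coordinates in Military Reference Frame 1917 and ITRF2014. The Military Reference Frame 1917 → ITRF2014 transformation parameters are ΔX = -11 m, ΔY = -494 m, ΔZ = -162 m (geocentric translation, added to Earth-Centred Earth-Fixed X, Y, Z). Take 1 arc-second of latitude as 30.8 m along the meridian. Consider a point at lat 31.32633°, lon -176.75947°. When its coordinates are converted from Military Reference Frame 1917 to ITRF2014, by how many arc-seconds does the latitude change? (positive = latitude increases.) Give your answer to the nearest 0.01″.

Δφ = -5.15″

sin φ = 0.519912, cos φ = 0.854220, sin λ = -0.056528, cos λ = -0.998401.
North component: ΔN = −sin φ cos λ·ΔX − sin φ sin λ·ΔY + cos φ·ΔZ = −(0.519912)(-0.998401)(-11) − (0.519912)(-0.056528)(-494) + (0.854220)(-162) = -158.61 m.
1° of latitude spans 3600 × 30.80 = 110880 m, so Δφ = -158.61 / 110880 × 3600 = -5.150″.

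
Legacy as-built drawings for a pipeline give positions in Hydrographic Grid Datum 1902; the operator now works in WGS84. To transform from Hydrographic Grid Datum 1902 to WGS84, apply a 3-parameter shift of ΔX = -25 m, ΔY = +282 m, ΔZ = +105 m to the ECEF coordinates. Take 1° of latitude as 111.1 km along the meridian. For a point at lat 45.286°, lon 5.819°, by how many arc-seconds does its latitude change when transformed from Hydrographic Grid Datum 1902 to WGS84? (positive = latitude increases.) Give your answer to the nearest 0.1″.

Δφ = 2.3″

sin φ = 0.710628, cos φ = 0.703568, sin λ = 0.101386, cos λ = 0.994847.
North component: ΔN = −sin φ cos λ·ΔX − sin φ sin λ·ΔY + cos φ·ΔZ = −(0.710628)(0.994847)(-25) − (0.710628)(0.101386)(282) + (0.703568)(105) = 71.23 m.
1° of latitude spans 111100 m, so Δφ = 71.23 / 111100 × 3600 = 2.308″.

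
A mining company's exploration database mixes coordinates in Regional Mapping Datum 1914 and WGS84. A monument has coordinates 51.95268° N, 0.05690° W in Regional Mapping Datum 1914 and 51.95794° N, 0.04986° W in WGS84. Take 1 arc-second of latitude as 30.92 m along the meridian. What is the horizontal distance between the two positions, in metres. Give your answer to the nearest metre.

759 m

Δφ = 51.95794° − 51.95268° = +0.00526°; Δλ = -0.04986° − -0.05690° = +0.00704°.
1° of latitude = 3600 × 30.92 = 111312 m.
ΔN = Δφ × 111312 = 585.5 m; ΔE = Δλ × 111312 × cos(51.95268°) = +0.00704 × 111312 × 0.616312 = 483.0 m.
Distance = √(ΔE² + ΔN²) = √(483.0² + 585.5²) = 759.0 m.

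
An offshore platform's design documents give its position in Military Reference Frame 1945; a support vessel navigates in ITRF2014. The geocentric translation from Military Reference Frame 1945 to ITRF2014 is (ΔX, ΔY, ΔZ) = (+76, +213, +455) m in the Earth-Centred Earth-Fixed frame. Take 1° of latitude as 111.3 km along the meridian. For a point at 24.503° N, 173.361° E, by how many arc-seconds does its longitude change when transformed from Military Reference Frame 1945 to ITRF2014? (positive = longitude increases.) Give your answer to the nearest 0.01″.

sin φ = 0.414741, cos φ = 0.909940, sin λ = 0.115613, cos λ = -0.993294.
East component: ΔE = −sin λ·ΔX + cos λ·ΔY = −(0.115613)(76) + (-0.993294)(213) = -220.36 m.
1° of latitude spans 111300 m; at latitude φ, 1° of longitude spans that × cos φ = 101276.3 m, so Δλ = -220.36 / 101276.3 × 3600 = -7.833″.

Δλ = -7.83″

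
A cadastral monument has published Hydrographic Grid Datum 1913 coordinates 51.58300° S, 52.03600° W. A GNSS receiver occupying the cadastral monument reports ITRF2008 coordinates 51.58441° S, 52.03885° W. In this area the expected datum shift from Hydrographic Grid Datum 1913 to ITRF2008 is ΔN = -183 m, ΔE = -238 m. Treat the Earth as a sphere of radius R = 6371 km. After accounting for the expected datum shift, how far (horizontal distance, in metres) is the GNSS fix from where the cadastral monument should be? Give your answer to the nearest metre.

Observed coordinate differences: Δφ = -0.00141°, Δλ = -0.00285°.
Converting to metres (1° lat = 111195 m, cos φ = 0.621380): observed ΔN = -156.8 m, observed ΔE = -196.9 m.
Subtracting the expected shift leaves a residual of -156.8 − (-183) = 26.2 m north and -196.9 − (-238) = 41.1 m east.
Residual distance = √(26.2² + 41.1²) = 48.7 m.

49 m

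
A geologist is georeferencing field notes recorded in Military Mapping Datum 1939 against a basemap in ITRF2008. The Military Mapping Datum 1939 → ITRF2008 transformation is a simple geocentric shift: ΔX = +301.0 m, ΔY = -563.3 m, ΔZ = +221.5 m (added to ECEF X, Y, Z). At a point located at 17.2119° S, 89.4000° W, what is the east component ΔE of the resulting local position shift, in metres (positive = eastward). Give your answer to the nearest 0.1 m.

ΔE = 295.1 m

At φ = -17.2119°, λ = -89.4000°: sin φ = -0.295906, cos φ = 0.955217, sin λ = -0.999945, cos λ = 0.010472.
ΔE = −sin λ·ΔX + cos λ·ΔY = −(-0.999945)·(301.0) + (0.010472)·(-563.3) = 295.08 m.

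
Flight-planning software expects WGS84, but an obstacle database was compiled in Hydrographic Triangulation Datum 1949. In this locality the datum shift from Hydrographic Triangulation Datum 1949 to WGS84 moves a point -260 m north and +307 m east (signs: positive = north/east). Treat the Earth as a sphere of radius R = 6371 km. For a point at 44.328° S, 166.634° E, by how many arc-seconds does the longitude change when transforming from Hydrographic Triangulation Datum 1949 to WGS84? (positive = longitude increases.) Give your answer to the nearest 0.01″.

At latitude -44.328°, cos φ = 0.715351.
One radian of longitude at latitude φ spans R cos φ, so Δλ = ΔE / (R cos φ) = 307.0 / (6371000 × 0.715351) = 6.7361e-05 rad = 13.894″.

Δλ = 13.89″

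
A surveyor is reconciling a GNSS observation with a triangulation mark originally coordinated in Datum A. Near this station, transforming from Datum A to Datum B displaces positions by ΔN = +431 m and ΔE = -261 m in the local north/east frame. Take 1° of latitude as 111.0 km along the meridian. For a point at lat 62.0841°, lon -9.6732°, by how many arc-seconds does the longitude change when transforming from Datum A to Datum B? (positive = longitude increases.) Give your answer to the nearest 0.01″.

Δλ = -18.08″

At latitude 62.0841°, cos φ = 0.468175.
1° of longitude at this latitude = 111.0 × cos φ = 51.97 km, so Δλ = -261.0 / 51967.4 = -0.0050224° = -18.081″.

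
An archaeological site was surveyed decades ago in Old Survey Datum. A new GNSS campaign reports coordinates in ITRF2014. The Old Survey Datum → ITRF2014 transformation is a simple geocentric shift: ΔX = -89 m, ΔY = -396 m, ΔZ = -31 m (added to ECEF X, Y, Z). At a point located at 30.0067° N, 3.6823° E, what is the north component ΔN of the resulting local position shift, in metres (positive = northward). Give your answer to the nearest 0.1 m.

The local north axis is (−sin φ cos λ, −sin φ sin λ, cos φ), giving ΔN = 44.417 + 12.719 − 26.845 = 30.29 m.

ΔN = 30.3 m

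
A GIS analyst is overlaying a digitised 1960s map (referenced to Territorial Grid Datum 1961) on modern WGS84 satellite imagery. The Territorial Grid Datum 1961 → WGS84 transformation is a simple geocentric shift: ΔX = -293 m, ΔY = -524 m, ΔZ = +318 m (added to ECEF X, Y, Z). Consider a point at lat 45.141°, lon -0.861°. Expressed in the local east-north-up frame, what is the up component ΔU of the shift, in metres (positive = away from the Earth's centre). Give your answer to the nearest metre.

At φ = 45.141°, λ = -0.861°: sin φ = 0.708845, cos φ = 0.705365, sin λ = -0.015027, cos λ = 0.999887.
ΔU = cos φ cos λ·ΔX + cos φ sin λ·ΔY + sin φ·ΔZ = (0.705365)(0.999887)(-293) + (0.705365)(-0.015027)(-524) + (0.708845)(318) = 24.32 m.

ΔU = 24 m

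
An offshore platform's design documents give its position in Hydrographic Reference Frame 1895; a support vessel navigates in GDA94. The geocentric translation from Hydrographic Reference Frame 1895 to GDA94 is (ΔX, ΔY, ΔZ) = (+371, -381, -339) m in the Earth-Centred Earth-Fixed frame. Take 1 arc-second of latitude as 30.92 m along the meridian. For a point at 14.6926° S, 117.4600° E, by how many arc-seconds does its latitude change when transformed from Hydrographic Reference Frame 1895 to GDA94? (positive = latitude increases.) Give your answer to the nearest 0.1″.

sin φ = -0.253633, cos φ = 0.967301, sin λ = 0.887333, cos λ = -0.461129.
North component: ΔN = −sin φ cos λ·ΔX − sin φ sin λ·ΔY + cos φ·ΔZ = −(-0.253633)(-0.461129)(371) − (-0.253633)(0.887333)(-381) + (0.967301)(-339) = -457.05 m.
1° of latitude spans 3600 × 30.92 = 111312 m, so Δφ = -457.05 / 111312 × 3600 = -14.782″.

Δφ = -14.8″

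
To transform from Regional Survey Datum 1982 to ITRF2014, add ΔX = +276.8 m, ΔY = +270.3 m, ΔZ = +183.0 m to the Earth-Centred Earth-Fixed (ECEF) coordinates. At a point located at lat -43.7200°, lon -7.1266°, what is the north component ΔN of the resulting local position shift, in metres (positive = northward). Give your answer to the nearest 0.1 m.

ΔN = 298.9 m

At φ = -43.7200°, λ = -7.1266°: sin φ = -0.691135, cos φ = 0.722726, sin λ = -0.124062, cos λ = 0.992274.
ΔN = −sin φ cos λ·ΔX − sin φ sin λ·ΔY + cos φ·ΔZ = −(-0.691135)(0.992274)(276.8) − (-0.691135)(-0.124062)(270.3) + (0.722726)(183.0) = 298.91 m.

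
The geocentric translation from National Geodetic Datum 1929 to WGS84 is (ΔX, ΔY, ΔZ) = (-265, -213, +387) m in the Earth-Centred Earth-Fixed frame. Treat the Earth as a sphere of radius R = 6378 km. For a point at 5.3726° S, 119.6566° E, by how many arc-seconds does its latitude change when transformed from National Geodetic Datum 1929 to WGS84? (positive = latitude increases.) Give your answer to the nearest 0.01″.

Δφ = 12.30″

sin φ = -0.093632, cos φ = 0.995607, sin λ = 0.869007, cos λ = -0.494801.
North component: ΔN = −sin φ cos λ·ΔX − sin φ sin λ·ΔY + cos φ·ΔZ = −(-0.093632)(-0.494801)(-265) − (-0.093632)(0.869007)(-213) + (0.995607)(387) = 380.25 m.
1° of latitude spans πR/180 = 111317 m, so Δφ = 380.25 / 111317 × 3600 = 12.297″.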